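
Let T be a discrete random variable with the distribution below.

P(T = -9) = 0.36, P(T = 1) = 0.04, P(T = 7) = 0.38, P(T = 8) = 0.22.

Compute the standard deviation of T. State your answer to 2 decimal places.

E[T] = (-9)(0.36) + (1)(0.04) + (7)(0.38) + (8)(0.22) = 1.22
E[T²] = (-9)²(0.36) + (1)²(0.04) + (7)²(0.38) + (8)²(0.22) = 61.9
Var(T) = E[T²] − (E[T])² = 61.9 − (1.22)² = 60.4116
sd(T) = √60.4116 ≈ 7.77

7.77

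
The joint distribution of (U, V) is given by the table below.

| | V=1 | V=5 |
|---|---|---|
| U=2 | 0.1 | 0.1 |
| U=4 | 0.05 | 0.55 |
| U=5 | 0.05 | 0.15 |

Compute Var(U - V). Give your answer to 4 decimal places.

E[U] = 3.8,  E[V] = 4.2,  E[UV] = 16.4
Var(U) = 15.4 − (3.8)² = 0.96;  Var(V) = 20.2 − (4.2)² = 2.56
cov(U,V) = 16.4 − (3.8)(4.2) = 0.44
Var(U - V) = (1)²·0.96 + (-1)²·2.56 + 2·(1)·(-1)·0.44 = 2.64

2.6400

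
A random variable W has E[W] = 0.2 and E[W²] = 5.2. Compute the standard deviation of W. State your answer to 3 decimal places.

2.272

Var(W) = 5.2 − (0.2)² = 5.16
sd(W) = √5.16 ≈ 2.272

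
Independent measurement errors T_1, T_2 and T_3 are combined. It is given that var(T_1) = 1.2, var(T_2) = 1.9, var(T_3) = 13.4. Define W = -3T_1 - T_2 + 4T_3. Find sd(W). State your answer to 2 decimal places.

15.07

By independence, var(W) = (-3)²var(T_1) + (-1)²var(T_2) + (4)²var(T_3)
= (-3)²·1.2 + (-1)²·1.9 + (4)²·13.4 = 227.1
sd(W) = √227.1 ≈ 15.07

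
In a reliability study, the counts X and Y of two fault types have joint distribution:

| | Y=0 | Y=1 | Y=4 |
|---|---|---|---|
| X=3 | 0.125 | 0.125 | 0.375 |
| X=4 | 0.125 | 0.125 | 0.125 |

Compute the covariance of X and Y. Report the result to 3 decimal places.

-0.219

E[X] = 3.375,  E[Y] = 2.25
E[XY] = 7.375
Cov(X,Y) = E[XY] − E[X]E[Y] = 7.375 − (3.375)(2.25) = -0.21875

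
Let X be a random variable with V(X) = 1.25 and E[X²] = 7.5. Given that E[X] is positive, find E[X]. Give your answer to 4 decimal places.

2.5000

(E[X])² = E[X²] − V(X) = 7.5 − 1.25 = 6.25
E[X] = √6.25 = 2.5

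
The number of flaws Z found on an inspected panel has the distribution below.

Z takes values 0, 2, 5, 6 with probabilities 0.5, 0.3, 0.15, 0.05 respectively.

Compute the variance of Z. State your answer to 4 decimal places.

E[Z] = (0)(0.5) + (2)(0.3) + (5)(0.15) + (6)(0.05) = 1.65
E[Z²] = (0)²(0.5) + (2)²(0.3) + (5)²(0.15) + (6)²(0.05) = 6.75
Var(Z) = E[Z²] − (E[Z])² = 6.75 − (1.65)² = 4.0275

4.0275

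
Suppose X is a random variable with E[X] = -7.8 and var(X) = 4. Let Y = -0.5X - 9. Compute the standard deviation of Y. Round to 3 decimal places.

var(-0.5X - 9) = (-0.5)²·4 = 1
sd(Y) = √1 ≈ 1.000

1.000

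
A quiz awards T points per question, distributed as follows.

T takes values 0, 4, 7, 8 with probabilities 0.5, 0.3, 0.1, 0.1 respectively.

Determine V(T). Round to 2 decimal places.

8.81

E[T] = (0)(0.5) + (4)(0.3) + (7)(0.1) + (8)(0.1) = 2.7
E[T²] = (0)²(0.5) + (4)²(0.3) + (7)²(0.1) + (8)²(0.1) = 16.1
V(T) = E[T²] − (E[T])² = 16.1 − (2.7)² = 8.81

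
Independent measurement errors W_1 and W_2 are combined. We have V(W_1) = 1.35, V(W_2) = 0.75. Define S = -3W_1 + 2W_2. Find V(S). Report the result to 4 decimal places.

By independence, V(S) = (-3)²V(W_1) + (2)²V(W_2)
= (-3)²·1.35 + (2)²·0.75 = 15.15

15.1500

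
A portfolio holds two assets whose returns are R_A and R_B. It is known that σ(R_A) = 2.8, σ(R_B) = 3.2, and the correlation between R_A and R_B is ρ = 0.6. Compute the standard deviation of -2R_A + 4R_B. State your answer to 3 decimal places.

var(R_A) = (2.8)² = 7.84;  var(R_B) = (3.2)² = 10.24
Cov(R_A,R_B) = ρ·σ(R_A)·σ(R_B) = 0.6·2.8·3.2 = 5.376
var(-2R_A + 4R_B) = (-2)²·var(R_A) + (4)²·var(R_B) + 2·(-2)·(4)·Cov(R_A,R_B)
= 4·7.84 + 16·10.24 + -16·5.376 = 109.184
σ(-2R_A + 4R_B) = √109.184 ≈ 10.449

10.449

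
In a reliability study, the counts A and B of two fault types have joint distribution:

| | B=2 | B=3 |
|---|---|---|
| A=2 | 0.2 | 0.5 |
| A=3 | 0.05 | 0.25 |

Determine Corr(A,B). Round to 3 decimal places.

E[A] = 2.3,  E[B] = 2.75
E[AB] = 6.35
cov(A,B) = E[AB] − E[A]E[B] = 6.35 − (2.3)(2.75) = 0.025
V(A) = 0.21,  V(B) = 0.1875
ρ = 0.025 / √(0.21·0.1875) ≈ 0.126

0.126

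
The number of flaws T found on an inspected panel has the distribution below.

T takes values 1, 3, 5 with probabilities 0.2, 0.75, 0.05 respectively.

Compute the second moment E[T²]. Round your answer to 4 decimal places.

8.2000

E[T²] = (1)²(0.2) + (3)²(0.75) + (5)²(0.05) = 8.2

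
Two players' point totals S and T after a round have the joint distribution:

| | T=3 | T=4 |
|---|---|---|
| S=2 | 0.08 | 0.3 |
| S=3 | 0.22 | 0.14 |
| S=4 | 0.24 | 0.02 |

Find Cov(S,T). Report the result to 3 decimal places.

-0.225

E[S] = 2.88,  E[T] = 3.46
E[ST] = 9.74
Cov(S,T) = E[ST] − E[S]E[T] = 9.74 − (2.88)(3.46) = -0.2248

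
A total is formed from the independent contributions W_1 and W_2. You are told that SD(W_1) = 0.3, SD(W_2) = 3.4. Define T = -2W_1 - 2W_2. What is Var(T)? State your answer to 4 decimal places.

46.6000

Var(W_1) = 0.09, Var(W_2) = 11.56
By independence, Var(T) = (-2)²Var(W_1) + (-2)²Var(W_2)
= (-2)²·0.09 + (-2)²·11.56 = 46.6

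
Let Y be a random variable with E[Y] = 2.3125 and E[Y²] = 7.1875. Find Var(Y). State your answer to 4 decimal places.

1.8398

Var(Y) = 7.1875 − (2.3125)² = 1.83984375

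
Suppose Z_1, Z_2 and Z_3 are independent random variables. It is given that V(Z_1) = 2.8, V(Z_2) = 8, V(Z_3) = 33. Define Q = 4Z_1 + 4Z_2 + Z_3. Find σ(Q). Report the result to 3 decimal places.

14.346

By independence, V(Q) = (4)²V(Z_1) + (4)²V(Z_2) + (1)²V(Z_3)
= (4)²·2.8 + (4)²·8 + (1)²·33 = 205.8
σ(Q) = √205.8 ≈ 14.346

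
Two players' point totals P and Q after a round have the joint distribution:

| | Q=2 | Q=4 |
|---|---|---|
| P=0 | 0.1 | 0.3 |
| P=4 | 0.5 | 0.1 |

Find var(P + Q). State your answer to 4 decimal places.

E[P] = 2.4,  E[Q] = 2.8,  E[PQ] = 5.6
var(P) = 9.6 − (2.4)² = 3.84;  var(Q) = 8.8 − (2.8)² = 0.96
Cov(P,Q) = 5.6 − (2.4)(2.8) = -1.12
var(P + Q) = (1)²·3.84 + (1)²·0.96 + 2·(1)·(1)·-1.12 = 2.56

2.5600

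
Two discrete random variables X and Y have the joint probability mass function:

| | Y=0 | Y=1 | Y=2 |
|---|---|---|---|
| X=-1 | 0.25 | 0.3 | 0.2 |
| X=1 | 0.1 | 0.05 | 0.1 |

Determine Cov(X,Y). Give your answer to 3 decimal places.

E[X] = -0.5,  E[Y] = 0.95
E[XY] = -0.45
Cov(X,Y) = E[XY] − E[X]E[Y] = -0.45 − (-0.5)(0.95) = 0.025

0.025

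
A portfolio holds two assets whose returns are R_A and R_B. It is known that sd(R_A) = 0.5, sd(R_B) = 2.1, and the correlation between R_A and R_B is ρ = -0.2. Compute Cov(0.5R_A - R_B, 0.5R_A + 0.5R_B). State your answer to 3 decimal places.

var(R_A) = (0.5)² = 0.25;  var(R_B) = (2.1)² = 4.41
Cov(R_A,R_B) = ρ·sd(R_A)·sd(R_B) = -0.2·0.5·2.1 = -0.21
Cov(0.5R_A - R_B, 0.5R_A + 0.5R_B) = (0.5)(0.5)var(R_A) + (-1)(0.5)var(R_B) + [(0.5)(0.5) + (-1)(0.5)]Cov(R_A,R_B)
= 0.25·0.25 + -0.5·4.41 + -0.25·-0.21 = -2.09

-2.090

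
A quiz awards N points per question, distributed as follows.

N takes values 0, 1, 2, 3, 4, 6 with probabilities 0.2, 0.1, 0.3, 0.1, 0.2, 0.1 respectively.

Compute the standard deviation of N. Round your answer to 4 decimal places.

1.8000

E[N] = (0)(0.2) + (1)(0.1) + (2)(0.3) + (3)(0.1) + (4)(0.2) + (6)(0.1) = 2.4
E[N²] = (0)²(0.2) + (1)²(0.1) + (2)²(0.3) + (3)²(0.1) + (4)²(0.2) + (6)²(0.1) = 9
Var(N) = E[N²] − (E[N])² = 9 − (2.4)² = 3.24
SD(N) = √3.24 ≈ 1.8000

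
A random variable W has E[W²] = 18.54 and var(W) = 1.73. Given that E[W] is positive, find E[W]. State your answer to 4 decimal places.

4.1000

(E[W])² = E[W²] − var(W) = 18.54 − 1.73 = 16.81
E[W] = √16.81 = 4.1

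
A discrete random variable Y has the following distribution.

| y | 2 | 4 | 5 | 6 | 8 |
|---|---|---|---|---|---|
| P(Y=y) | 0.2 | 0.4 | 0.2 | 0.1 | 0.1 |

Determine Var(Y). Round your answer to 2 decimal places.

2.84

E[Y] = (2)(0.2) + (4)(0.4) + (5)(0.2) + (6)(0.1) + (8)(0.1) = 4.4
E[Y²] = (2)²(0.2) + (4)²(0.4) + (5)²(0.2) + (6)²(0.1) + (8)²(0.1) = 22.2
Var(Y) = E[Y²] − (E[Y])² = 22.2 − (4.4)² = 2.84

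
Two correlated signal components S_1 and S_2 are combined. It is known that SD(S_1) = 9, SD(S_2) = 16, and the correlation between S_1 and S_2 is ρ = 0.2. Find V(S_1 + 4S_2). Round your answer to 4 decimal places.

V(S_1) = (9)² = 81;  V(S_2) = (16)² = 256
Cov(S_1,S_2) = ρ·SD(S_1)·SD(S_2) = 0.2·9·16 = 28.8
V(S_1 + 4S_2) = (1)²·V(S_1) + (4)²·V(S_2) + 2·(1)·(4)·Cov(S_1,S_2)
= 1·81 + 16·256 + 8·28.8 = 4407.4

4407.4000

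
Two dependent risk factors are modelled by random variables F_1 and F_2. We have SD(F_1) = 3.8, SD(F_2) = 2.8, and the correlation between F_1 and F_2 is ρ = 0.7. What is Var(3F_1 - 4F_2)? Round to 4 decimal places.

76.6480

Var(F_1) = (3.8)² = 14.44;  Var(F_2) = (2.8)² = 7.84
Cov(F_1,F_2) = ρ·SD(F_1)·SD(F_2) = 0.7·3.8·2.8 = 7.448
Var(3F_1 - 4F_2) = (3)²·Var(F_1) + (-4)²·Var(F_2) + 2·(3)·(-4)·Cov(F_1,F_2)
= 9·14.44 + 16·7.84 + -24·7.448 = 76.648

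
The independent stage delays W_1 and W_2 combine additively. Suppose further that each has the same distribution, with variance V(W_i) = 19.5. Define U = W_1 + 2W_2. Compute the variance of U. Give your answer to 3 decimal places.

97.500

By independence, V(U) = (1)²V(W_1) + (2)²V(W_2)
= (1)²·19.5 + (2)²·19.5 = 97.5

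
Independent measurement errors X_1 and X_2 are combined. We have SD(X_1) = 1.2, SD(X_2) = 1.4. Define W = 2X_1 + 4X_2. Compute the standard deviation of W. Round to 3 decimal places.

Var(X_1) = 1.44, Var(X_2) = 1.96
By independence, Var(W) = (2)²Var(X_1) + (4)²Var(X_2)
= (2)²·1.44 + (4)²·1.96 = 37.12
SD(W) = √37.12 ≈ 6.093

6.093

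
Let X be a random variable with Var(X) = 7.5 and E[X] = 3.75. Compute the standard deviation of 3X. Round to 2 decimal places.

Var(3X) = (3)²·7.5 = 67.5
SD(3X) = √67.5 ≈ 8.22

8.22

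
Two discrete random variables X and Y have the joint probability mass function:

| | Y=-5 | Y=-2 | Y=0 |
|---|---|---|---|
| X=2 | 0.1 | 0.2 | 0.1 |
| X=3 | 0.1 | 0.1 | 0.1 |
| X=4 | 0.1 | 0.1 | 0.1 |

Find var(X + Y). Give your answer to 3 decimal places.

E[X] = 2.9,  E[Y] = -2.3,  E[XY] = -6.7
var(X) = 9.1 − (2.9)² = 0.69;  var(Y) = 9.1 − (-2.3)² = 3.81
Cov(X,Y) = -6.7 − (2.9)(-2.3) = -0.03
var(X + Y) = (1)²·0.69 + (1)²·3.81 + 2·(1)·(1)·-0.03 = 4.44

4.440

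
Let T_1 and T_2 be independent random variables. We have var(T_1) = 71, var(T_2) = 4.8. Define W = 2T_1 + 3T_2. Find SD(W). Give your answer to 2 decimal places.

By independence, var(W) = (2)²var(T_1) + (3)²var(T_2)
= (2)²·71 + (3)²·4.8 = 327.2
SD(W) = √327.2 ≈ 18.09

18.09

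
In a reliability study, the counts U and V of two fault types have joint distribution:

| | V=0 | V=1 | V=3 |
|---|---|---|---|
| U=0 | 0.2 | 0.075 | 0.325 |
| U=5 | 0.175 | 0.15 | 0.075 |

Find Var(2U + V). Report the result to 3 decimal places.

E[U] = 2,  E[V] = 1.425,  E[UV] = 1.875
Var(U) = 10 − (2)² = 6;  Var(V) = 3.825 − (1.425)² = 1.794375
cov(U,V) = 1.875 − (2)(1.425) = -0.975
Var(2U + V) = (2)²·6 + (1)²·1.794375 + 2·(2)·(1)·-0.975 = 21.894375

21.894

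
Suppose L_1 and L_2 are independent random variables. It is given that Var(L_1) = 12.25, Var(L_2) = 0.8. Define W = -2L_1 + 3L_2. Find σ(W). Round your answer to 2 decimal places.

7.50

By independence, Var(W) = (-2)²Var(L_1) + (3)²Var(L_2)
= (-2)²·12.25 + (3)²·0.8 = 56.2
σ(W) = √56.2 ≈ 7.50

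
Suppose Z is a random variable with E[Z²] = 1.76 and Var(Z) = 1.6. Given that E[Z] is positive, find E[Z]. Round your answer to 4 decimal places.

(E[Z])² = E[Z²] − Var(Z) = 1.76 − 1.6 = 0.16
E[Z] = √0.16 = 0.4

0.4000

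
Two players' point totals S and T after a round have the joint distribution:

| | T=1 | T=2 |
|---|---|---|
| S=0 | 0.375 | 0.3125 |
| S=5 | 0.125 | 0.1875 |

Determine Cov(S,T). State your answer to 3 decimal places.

0.156

E[S] = 1.5625,  E[T] = 1.5
E[ST] = 2.5
Cov(S,T) = E[ST] − E[S]E[T] = 2.5 − (1.5625)(1.5) = 0.15625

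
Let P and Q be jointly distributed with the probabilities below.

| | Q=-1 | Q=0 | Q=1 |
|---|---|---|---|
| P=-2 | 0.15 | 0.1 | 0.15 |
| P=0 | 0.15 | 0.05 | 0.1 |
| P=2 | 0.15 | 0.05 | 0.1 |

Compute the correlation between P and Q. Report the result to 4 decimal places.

E[P] = -0.2,  E[Q] = -0.1
E[PQ] = -0.1
cov(P,Q) = E[PQ] − E[P]E[Q] = -0.1 − (-0.2)(-0.1) = -0.12
V(P) = 2.76,  V(Q) = 0.79
ρ = -0.12 / √(2.76·0.79) ≈ -0.0813

-0.0813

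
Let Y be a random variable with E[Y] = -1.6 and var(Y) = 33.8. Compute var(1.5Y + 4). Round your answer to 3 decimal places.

var(1.5Y + 4) = (1.5)²·var(Y) = 2.25·33.8 = 76.05

76.050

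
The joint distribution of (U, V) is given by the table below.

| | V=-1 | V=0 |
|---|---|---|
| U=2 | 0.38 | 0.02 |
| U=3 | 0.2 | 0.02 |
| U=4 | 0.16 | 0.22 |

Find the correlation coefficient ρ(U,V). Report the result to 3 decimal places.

0.530

E[U] = 2.98,  E[V] = -0.74
E[UV] = -2
cov(U,V) = E[UV] − E[U]E[V] = -2 − (2.98)(-0.74) = 0.2052
var(U) = 0.7796,  var(V) = 0.1924
ρ = 0.2052 / √(0.7796·0.1924) ≈ 0.530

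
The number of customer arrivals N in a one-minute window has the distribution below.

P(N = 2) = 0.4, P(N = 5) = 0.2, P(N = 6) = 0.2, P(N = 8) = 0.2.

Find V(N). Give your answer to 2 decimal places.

E[N] = (2)(0.4) + (5)(0.2) + (6)(0.2) + (8)(0.2) = 4.6
E[N²] = (2)²(0.4) + (5)²(0.2) + (6)²(0.2) + (8)²(0.2) = 26.6
V(N) = E[N²] − (E[N])² = 26.6 − (4.6)² = 5.44

5.44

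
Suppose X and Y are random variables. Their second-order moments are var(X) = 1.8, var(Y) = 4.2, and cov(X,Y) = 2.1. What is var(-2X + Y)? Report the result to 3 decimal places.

3.000

var(-2X + Y) = (-2)²·var(X) + (1)²·var(Y) + 2·(-2)·(1)·cov(X,Y)
= 4·1.8 + 1·4.2 + -4·2.1 = 3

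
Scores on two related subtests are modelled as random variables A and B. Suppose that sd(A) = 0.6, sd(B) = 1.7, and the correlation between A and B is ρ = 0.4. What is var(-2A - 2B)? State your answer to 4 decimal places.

var(A) = (0.6)² = 0.36;  var(B) = (1.7)² = 2.89
cov(A,B) = ρ·sd(A)·sd(B) = 0.4·0.6·1.7 = 0.408
var(-2A - 2B) = (-2)²·var(A) + (-2)²·var(B) + 2·(-2)·(-2)·cov(A,B)
= 4·0.36 + 4·2.89 + 8·0.408 = 16.264

16.2640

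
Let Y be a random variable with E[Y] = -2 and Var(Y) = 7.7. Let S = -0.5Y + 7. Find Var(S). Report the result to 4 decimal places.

1.9250

Var(-0.5Y + 7) = (-0.5)²·Var(Y) = 0.25·7.7 = 1.925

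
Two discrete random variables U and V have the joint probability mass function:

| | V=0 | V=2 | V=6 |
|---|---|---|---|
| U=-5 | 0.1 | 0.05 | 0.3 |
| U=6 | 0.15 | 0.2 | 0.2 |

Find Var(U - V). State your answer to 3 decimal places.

43.848

E[U] = 1.05,  E[V] = 3.5,  E[UV] = 0.1
Var(U) = 31.05 − (1.05)² = 29.9475;  Var(V) = 19 − (3.5)² = 6.75
cov(U,V) = 0.1 − (1.05)(3.5) = -3.575
Var(U - V) = (1)²·29.9475 + (-1)²·6.75 + 2·(1)·(-1)·-3.575 = 43.8475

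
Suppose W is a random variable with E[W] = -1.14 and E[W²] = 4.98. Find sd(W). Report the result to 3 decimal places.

Var(W) = 4.98 − (-1.14)² = 3.6804
sd(W) = √3.6804 ≈ 1.918

1.918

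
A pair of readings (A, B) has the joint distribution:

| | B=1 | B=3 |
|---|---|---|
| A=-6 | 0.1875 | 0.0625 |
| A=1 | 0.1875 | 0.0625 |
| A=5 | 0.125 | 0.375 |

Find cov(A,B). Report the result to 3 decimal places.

E[A] = 1.25,  E[B] = 2
E[AB] = 4.375
cov(A,B) = E[AB] − E[A]E[B] = 4.375 − (1.25)(2) = 1.875

1.875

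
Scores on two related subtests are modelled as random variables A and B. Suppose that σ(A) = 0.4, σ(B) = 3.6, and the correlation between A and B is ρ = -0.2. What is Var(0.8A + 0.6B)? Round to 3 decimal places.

4.492

Var(A) = (0.4)² = 0.16;  Var(B) = (3.6)² = 12.96
Cov(A,B) = ρ·σ(A)·σ(B) = -0.2·0.4·3.6 = -0.288
Var(0.8A + 0.6B) = (0.8)²·Var(A) + (0.6)²·Var(B) + 2·(0.8)·(0.6)·Cov(A,B)
= 0.64·0.16 + 0.36·12.96 + 0.96·-0.288 = 4.49152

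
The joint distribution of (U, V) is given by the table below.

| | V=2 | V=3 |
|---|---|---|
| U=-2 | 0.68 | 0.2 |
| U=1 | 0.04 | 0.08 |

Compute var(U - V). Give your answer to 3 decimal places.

0.874

E[U] = -1.64,  E[V] = 2.28,  E[UV] = -3.6
var(U) = 3.64 − (-1.64)² = 0.9504;  var(V) = 5.4 − (2.28)² = 0.2016
Cov(U,V) = -3.6 − (-1.64)(2.28) = 0.1392
var(U - V) = (1)²·0.9504 + (-1)²·0.2016 + 2·(1)·(-1)·0.1392 = 0.8736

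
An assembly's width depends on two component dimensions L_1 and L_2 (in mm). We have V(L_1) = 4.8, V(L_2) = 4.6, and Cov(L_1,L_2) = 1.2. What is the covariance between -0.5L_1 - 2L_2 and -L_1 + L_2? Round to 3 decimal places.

-5.000

Cov(-0.5L_1 - 2L_2, -L_1 + L_2) = (-0.5)(-1)V(L_1) + (-2)(1)V(L_2) + [(-0.5)(1) + (-2)(-1)]Cov(L_1,L_2)
= 0.5·4.8 + -2·4.6 + 1.5·1.2 = -5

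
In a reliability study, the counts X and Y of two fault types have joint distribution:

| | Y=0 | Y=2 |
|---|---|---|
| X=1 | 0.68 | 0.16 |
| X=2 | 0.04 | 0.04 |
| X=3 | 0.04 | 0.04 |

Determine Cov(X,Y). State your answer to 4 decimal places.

E[X] = 1.24,  E[Y] = 0.48
E[XY] = 0.72
Cov(X,Y) = E[XY] − E[X]E[Y] = 0.72 − (1.24)(0.48) = 0.1248

0.1248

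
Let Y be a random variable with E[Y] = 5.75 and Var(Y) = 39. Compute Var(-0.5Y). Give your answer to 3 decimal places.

Var(-0.5Y) = (-0.5)²·Var(Y) = 0.25·39 = 9.75

9.750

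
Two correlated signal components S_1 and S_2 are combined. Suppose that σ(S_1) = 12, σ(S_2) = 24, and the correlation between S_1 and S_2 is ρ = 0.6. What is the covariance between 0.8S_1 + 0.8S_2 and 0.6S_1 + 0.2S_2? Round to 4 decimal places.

271.8720

Var(S_1) = (12)² = 144;  Var(S_2) = (24)² = 576
Cov(S_1,S_2) = ρ·σ(S_1)·σ(S_2) = 0.6·12·24 = 172.8
Cov(0.8S_1 + 0.8S_2, 0.6S_1 + 0.2S_2) = (0.8)(0.6)Var(S_1) + (0.8)(0.2)Var(S_2) + [(0.8)(0.2) + (0.8)(0.6)]Cov(S_1,S_2)
= 0.48·144 + 0.16·576 + 0.64·172.8 = 271.872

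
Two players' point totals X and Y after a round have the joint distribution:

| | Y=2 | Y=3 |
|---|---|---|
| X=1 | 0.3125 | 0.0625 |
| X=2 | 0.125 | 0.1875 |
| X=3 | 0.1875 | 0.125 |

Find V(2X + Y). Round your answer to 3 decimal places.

3.313

E[X] = 1.9375,  E[Y] = 2.375,  E[XY] = 4.6875
V(X) = 4.4375 − (1.9375)² = 0.68359375;  V(Y) = 5.875 − (2.375)² = 0.234375
cov(X,Y) = 4.6875 − (1.9375)(2.375) = 0.0859375
V(2X + Y) = (2)²·0.68359375 + (1)²·0.234375 + 2·(2)·(1)·0.0859375 = 3.3125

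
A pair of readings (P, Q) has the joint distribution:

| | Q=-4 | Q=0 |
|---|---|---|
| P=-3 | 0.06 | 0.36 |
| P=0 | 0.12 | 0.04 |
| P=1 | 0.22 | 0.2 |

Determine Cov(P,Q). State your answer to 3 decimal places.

E[P] = -0.84,  E[Q] = -1.6
E[PQ] = -0.16
Cov(P,Q) = E[PQ] − E[P]E[Q] = -0.16 − (-0.84)(-1.6) = -1.504

-1.504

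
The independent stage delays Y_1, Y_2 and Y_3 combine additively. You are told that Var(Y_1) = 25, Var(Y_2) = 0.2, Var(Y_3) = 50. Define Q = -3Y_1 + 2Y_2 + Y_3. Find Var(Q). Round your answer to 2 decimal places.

275.80

By independence, Var(Q) = (-3)²Var(Y_1) + (2)²Var(Y_2) + (1)²Var(Y_3)
= (-3)²·25 + (2)²·0.2 + (1)²·50 = 275.8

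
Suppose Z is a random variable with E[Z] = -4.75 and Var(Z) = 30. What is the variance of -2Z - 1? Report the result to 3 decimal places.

120.000

Var(-2Z - 1) = (-2)²·Var(Z) = 4·30 = 120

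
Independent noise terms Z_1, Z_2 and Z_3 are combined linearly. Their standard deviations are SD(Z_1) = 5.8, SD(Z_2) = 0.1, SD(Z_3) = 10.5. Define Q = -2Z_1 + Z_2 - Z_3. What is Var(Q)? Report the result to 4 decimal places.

244.8200

Var(Z_1) = 33.64, Var(Z_2) = 0.01, Var(Z_3) = 110.25
By independence, Var(Q) = (-2)²Var(Z_1) + (1)²Var(Z_2) + (-1)²Var(Z_3)
= (-2)²·33.64 + (1)²·0.01 + (-1)²·110.25 = 244.82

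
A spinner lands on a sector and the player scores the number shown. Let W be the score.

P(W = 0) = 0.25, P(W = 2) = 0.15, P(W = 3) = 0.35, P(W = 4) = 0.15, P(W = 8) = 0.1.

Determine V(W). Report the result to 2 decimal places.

4.99

E[W] = (0)(0.25) + (2)(0.15) + (3)(0.35) + (4)(0.15) + (8)(0.1) = 2.75
E[W²] = (0)²(0.25) + (2)²(0.15) + (3)²(0.35) + (4)²(0.15) + (8)²(0.1) = 12.55
V(W) = E[W²] − (E[W])² = 12.55 − (2.75)² = 4.9875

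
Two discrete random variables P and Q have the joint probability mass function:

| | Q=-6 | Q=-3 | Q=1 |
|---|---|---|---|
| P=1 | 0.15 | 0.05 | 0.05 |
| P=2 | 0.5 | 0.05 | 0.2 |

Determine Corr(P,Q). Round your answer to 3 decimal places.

0.010

E[P] = 1.75,  E[Q] = -3.95
E[PQ] = -6.9
Cov(P,Q) = E[PQ] − E[P]E[Q] = -6.9 − (1.75)(-3.95) = 0.0125
Var(P) = 0.1875,  Var(Q) = 8.9475
ρ = 0.0125 / √(0.1875·8.9475) ≈ 0.010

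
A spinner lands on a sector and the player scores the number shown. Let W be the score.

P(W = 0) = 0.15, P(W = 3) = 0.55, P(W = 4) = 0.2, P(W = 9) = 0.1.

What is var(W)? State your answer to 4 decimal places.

E[W] = (0)(0.15) + (3)(0.55) + (4)(0.2) + (9)(0.1) = 3.35
E[W²] = (0)²(0.15) + (3)²(0.55) + (4)²(0.2) + (9)²(0.1) = 16.25
var(W) = E[W²] − (E[W])² = 16.25 − (3.35)² = 5.0275

5.0275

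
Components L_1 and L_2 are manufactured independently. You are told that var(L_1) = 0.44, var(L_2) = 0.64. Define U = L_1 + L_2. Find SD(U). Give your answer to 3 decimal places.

By independence, var(U) = (1)²var(L_1) + (1)²var(L_2)
= (1)²·0.44 + (1)²·0.64 = 1.08
SD(U) = √1.08 ≈ 1.039

1.039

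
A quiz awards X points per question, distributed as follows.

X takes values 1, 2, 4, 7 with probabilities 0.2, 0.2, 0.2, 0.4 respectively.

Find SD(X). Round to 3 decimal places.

E[X] = (1)(0.2) + (2)(0.2) + (4)(0.2) + (7)(0.4) = 4.2
E[X²] = (1)²(0.2) + (2)²(0.2) + (4)²(0.2) + (7)²(0.4) = 23.8
var(X) = E[X²] − (E[X])² = 23.8 − (4.2)² = 6.16
SD(X) = √6.16 ≈ 2.482

2.482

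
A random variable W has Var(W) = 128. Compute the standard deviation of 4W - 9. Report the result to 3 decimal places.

Var(4W - 9) = (4)²·128 = 2048
σ(4W - 9) = √2048 ≈ 45.255

45.255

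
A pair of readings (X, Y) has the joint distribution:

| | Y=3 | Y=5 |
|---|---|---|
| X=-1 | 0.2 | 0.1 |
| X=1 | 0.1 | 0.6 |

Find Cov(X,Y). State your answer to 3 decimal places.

0.440

E[X] = 0.4,  E[Y] = 4.4
E[XY] = 2.2
Cov(X,Y) = E[XY] − E[X]E[Y] = 2.2 − (0.4)(4.4) = 0.44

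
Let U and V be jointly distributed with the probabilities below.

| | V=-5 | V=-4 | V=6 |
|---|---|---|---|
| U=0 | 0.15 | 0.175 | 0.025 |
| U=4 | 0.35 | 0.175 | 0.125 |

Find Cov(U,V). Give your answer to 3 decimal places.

1.000

E[U] = 2.6,  E[V] = -3
E[UV] = -6.8
Cov(U,V) = E[UV] − E[U]E[V] = -6.8 − (2.6)(-3) = 1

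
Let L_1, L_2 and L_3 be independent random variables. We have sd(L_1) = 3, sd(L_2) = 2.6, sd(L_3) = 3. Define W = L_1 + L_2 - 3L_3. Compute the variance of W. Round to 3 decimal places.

96.760

Var(L_1) = 9, Var(L_2) = 6.76, Var(L_3) = 9
By independence, Var(W) = (1)²Var(L_1) + (1)²Var(L_2) + (-3)²Var(L_3)
= (1)²·9 + (1)²·6.76 + (-3)²·9 = 96.76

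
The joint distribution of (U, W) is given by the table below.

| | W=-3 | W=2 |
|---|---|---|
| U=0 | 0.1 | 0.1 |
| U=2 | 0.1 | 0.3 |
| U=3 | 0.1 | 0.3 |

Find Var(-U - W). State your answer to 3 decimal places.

7.450

E[U] = 2,  E[W] = 0.5,  E[UW] = 1.5
Var(U) = 5.2 − (2)² = 1.2;  Var(W) = 5.5 − (0.5)² = 5.25
Cov(U,W) = 1.5 − (2)(0.5) = 0.5
Var(-U - W) = (-1)²·1.2 + (-1)²·5.25 + 2·(-1)·(-1)·0.5 = 7.45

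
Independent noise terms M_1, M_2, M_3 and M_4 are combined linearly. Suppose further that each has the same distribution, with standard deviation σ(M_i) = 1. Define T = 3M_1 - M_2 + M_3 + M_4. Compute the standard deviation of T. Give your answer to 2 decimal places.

3.46

var(M_i) = (1)² = 1
By independence, var(T) = (3)²var(M_1) + (-1)²var(M_2) + (1)²var(M_3) + (1)²var(M_4)
= (3)²·1 + (-1)²·1 + (1)²·1 + (1)²·1 = 12
σ(T) = √12 ≈ 3.46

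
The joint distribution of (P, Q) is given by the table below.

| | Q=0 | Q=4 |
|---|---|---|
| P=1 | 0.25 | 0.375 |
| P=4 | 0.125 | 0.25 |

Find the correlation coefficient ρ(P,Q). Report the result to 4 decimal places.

0.0667

E[P] = 2.125,  E[Q] = 2.5
E[PQ] = 5.5
cov(P,Q) = E[PQ] − E[P]E[Q] = 5.5 − (2.125)(2.5) = 0.1875
Var(P) = 2.109375,  Var(Q) = 3.75
ρ = 0.1875 / √(2.109375·3.75) ≈ 0.0667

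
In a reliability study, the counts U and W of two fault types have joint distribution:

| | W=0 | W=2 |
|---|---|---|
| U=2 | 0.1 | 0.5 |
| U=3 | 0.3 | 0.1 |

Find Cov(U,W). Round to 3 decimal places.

-0.280

E[U] = 2.4,  E[W] = 1.2
E[UW] = 2.6
Cov(U,W) = E[UW] − E[U]E[W] = 2.6 − (2.4)(1.2) = -0.28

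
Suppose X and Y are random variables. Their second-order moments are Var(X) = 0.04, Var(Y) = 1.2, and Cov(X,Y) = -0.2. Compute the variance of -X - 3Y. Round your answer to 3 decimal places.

9.640

Var(-X - 3Y) = (-1)²·Var(X) + (-3)²·Var(Y) + 2·(-1)·(-3)·Cov(X,Y)
= 1·0.04 + 9·1.2 + 6·-0.2 = 9.64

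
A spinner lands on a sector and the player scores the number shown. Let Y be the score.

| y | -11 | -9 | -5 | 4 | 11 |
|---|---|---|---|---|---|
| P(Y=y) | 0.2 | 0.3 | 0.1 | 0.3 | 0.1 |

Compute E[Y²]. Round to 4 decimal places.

67.9000

E[Y²] = (-11)²(0.2) + (-9)²(0.3) + (-5)²(0.1) + (4)²(0.3) + (11)²(0.1) = 67.9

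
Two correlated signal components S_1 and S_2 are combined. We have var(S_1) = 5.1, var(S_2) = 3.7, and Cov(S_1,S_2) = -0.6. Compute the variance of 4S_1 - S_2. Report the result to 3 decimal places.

90.100

var(4S_1 - S_2) = (4)²·var(S_1) + (-1)²·var(S_2) + 2·(4)·(-1)·Cov(S_1,S_2)
= 16·5.1 + 1·3.7 + -8·-0.6 = 90.1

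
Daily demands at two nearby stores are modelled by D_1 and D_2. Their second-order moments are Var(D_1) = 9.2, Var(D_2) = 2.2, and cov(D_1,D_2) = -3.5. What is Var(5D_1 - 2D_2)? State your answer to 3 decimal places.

308.800

Var(5D_1 - 2D_2) = (5)²·Var(D_1) + (-2)²·Var(D_2) + 2·(5)·(-2)·cov(D_1,D_2)
= 25·9.2 + 4·2.2 + -20·-3.5 = 308.8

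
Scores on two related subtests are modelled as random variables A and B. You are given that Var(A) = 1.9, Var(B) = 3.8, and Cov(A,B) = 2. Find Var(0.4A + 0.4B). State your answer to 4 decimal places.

1.5520

Var(0.4A + 0.4B) = (0.4)²·Var(A) + (0.4)²·Var(B) + 2·(0.4)·(0.4)·Cov(A,B)
= 0.16·1.9 + 0.16·3.8 + 0.32·2 = 1.552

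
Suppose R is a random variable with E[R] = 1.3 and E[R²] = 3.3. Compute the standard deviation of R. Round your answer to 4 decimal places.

1.2689

Var(R) = 3.3 − (1.3)² = 1.61
sd(R) = √1.61 ≈ 1.2689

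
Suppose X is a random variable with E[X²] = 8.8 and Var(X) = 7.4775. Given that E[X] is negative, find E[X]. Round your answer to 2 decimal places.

(E[X])² = E[X²] − Var(X) = 8.8 − 7.4775 = 1.3225
E[X] = −√1.3225 = -1.15

-1.15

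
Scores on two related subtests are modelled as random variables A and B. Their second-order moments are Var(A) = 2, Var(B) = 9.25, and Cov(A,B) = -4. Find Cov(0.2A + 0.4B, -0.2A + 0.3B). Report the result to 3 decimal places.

1.110

Cov(0.2A + 0.4B, -0.2A + 0.3B) = (0.2)(-0.2)Var(A) + (0.4)(0.3)Var(B) + [(0.2)(0.3) + (0.4)(-0.2)]Cov(A,B)
= -0.04·2 + 0.12·9.25 + -0.02·-4 = 1.11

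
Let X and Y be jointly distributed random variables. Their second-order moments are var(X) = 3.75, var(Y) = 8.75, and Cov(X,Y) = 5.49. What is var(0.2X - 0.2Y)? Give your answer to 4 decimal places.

var(0.2X - 0.2Y) = (0.2)²·var(X) + (-0.2)²·var(Y) + 2·(0.2)·(-0.2)·Cov(X,Y)
= 0.04·3.75 + 0.04·8.75 + -0.08·5.49 = 0.0608

0.0608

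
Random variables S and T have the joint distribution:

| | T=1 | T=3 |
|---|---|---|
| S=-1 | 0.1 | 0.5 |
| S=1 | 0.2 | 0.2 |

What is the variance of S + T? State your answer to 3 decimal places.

1.160

E[S] = -0.2,  E[T] = 2.4,  E[ST] = -0.8
V(S) = 1 − (-0.2)² = 0.96;  V(T) = 6.6 − (2.4)² = 0.84
cov(S,T) = -0.8 − (-0.2)(2.4) = -0.32
V(S + T) = (1)²·0.96 + (1)²·0.84 + 2·(1)·(1)·-0.32 = 1.16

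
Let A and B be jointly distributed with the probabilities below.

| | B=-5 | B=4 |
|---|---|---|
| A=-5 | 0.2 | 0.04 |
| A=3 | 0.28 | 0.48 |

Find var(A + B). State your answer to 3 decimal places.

44.102

E[A] = 1.08,  E[B] = -0.32,  E[AB] = 5.76
var(A) = 12.84 − (1.08)² = 11.6736;  var(B) = 20.32 − (-0.32)² = 20.2176
cov(A,B) = 5.76 − (1.08)(-0.32) = 6.1056
var(A + B) = (1)²·11.6736 + (1)²·20.2176 + 2·(1)·(1)·6.1056 = 44.1024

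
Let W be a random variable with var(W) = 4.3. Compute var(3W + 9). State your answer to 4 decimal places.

38.7000

var(3W + 9) = (3)²·var(W) = 9·4.3 = 38.7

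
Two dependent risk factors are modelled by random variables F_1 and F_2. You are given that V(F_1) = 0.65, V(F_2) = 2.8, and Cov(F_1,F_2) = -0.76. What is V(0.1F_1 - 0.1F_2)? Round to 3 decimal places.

V(0.1F_1 - 0.1F_2) = (0.1)²·V(F_1) + (-0.1)²·V(F_2) + 2·(0.1)·(-0.1)·Cov(F_1,F_2)
= 0.01·0.65 + 0.01·2.8 + -0.02·-0.76 = 0.0497

0.050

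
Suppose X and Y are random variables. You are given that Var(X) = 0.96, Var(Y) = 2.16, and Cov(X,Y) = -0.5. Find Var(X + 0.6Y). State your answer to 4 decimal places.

1.1376

Var(X + 0.6Y) = (1)²·Var(X) + (0.6)²·Var(Y) + 2·(1)·(0.6)·Cov(X,Y)
= 1·0.96 + 0.36·2.16 + 1.2·-0.5 = 1.1376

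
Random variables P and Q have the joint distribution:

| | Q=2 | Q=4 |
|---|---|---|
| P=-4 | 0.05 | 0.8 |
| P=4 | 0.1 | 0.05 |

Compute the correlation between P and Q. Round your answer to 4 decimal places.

-0.6078

E[P] = -2.8,  E[Q] = 3.7
E[PQ] = -11.6
Cov(P,Q) = E[PQ] − E[P]E[Q] = -11.6 − (-2.8)(3.7) = -1.24
V(P) = 8.16,  V(Q) = 0.51
ρ = -1.24 / √(8.16·0.51) ≈ -0.6078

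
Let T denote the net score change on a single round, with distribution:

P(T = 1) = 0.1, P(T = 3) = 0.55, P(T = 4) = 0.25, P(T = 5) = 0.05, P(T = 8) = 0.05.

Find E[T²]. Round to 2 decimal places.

E[T²] = (1)²(0.1) + (3)²(0.55) + (4)²(0.25) + (5)²(0.05) + (8)²(0.05) = 13.5

13.50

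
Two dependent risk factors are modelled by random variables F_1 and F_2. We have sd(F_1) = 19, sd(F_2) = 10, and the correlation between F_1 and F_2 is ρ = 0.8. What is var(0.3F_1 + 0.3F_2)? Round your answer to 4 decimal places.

68.8500

var(F_1) = (19)² = 361;  var(F_2) = (10)² = 100
Cov(F_1,F_2) = ρ·sd(F_1)·sd(F_2) = 0.8·19·10 = 152
var(0.3F_1 + 0.3F_2) = (0.3)²·var(F_1) + (0.3)²·var(F_2) + 2·(0.3)·(0.3)·Cov(F_1,F_2)
= 0.09·361 + 0.09·100 + 0.18·152 = 68.85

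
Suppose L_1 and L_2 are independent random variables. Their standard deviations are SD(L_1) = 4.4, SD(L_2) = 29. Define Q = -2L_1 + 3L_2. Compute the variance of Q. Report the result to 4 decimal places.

7646.4400

Var(L_1) = 19.36, Var(L_2) = 841
By independence, Var(Q) = (-2)²Var(L_1) + (3)²Var(L_2)
= (-2)²·19.36 + (3)²·841 = 7646.44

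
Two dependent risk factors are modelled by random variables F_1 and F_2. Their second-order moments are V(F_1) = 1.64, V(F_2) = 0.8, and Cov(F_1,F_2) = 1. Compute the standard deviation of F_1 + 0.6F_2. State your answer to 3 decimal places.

V(F_1 + 0.6F_2) = (1)²·V(F_1) + (0.6)²·V(F_2) + 2·(1)·(0.6)·Cov(F_1,F_2)
= 1·1.64 + 0.36·0.8 + 1.2·1 = 3.128
σ(F_1 + 0.6F_2) = √3.128 ≈ 1.769

1.769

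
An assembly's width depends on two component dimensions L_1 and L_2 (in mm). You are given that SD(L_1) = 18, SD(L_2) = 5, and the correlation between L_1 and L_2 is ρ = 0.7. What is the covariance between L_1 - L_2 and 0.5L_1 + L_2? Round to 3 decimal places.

168.500

var(L_1) = (18)² = 324;  var(L_2) = (5)² = 25
Cov(L_1,L_2) = ρ·SD(L_1)·SD(L_2) = 0.7·18·5 = 63
Cov(L_1 - L_2, 0.5L_1 + L_2) = (1)(0.5)var(L_1) + (-1)(1)var(L_2) + [(1)(1) + (-1)(0.5)]Cov(L_1,L_2)
= 0.5·324 + -1·25 + 0.5·63 = 168.5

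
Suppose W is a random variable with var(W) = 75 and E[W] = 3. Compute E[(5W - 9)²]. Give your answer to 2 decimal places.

1911.00

E[5W - 9] = 5·3 − 9 = 6
var(5W - 9) = (5)²·75 = 1875
E[(5W - 9)²] = var((5W - 9)) + (E[(5W - 9)])² = 1875 + (6)² = 1911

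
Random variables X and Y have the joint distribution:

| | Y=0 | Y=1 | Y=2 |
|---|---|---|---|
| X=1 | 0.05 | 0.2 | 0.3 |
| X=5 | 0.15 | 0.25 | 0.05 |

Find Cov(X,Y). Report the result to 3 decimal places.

-0.670

E[X] = 2.8,  E[Y] = 1.15
E[XY] = 2.55
Cov(X,Y) = E[XY] − E[X]E[Y] = 2.55 − (2.8)(1.15) = -0.67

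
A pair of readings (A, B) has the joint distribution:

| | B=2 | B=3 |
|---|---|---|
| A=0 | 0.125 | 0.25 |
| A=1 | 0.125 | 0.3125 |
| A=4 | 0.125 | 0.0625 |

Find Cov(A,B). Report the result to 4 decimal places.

E[A] = 1.1875,  E[B] = 2.625
E[AB] = 2.9375
Cov(A,B) = E[AB] − E[A]E[B] = 2.9375 − (1.1875)(2.625) = -0.1796875

-0.1797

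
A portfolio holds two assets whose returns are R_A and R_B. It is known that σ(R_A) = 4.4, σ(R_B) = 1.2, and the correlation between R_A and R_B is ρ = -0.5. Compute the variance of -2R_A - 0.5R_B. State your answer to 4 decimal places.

V(R_A) = (4.4)² = 19.36;  V(R_B) = (1.2)² = 1.44
Cov(R_A,R_B) = ρ·σ(R_A)·σ(R_B) = -0.5·4.4·1.2 = -2.64
V(-2R_A - 0.5R_B) = (-2)²·V(R_A) + (-0.5)²·V(R_B) + 2·(-2)·(-0.5)·Cov(R_A,R_B)
= 4·19.36 + 0.25·1.44 + 2·-2.64 = 72.52

72.5200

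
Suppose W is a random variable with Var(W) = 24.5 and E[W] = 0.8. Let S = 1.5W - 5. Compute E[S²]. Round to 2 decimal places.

69.57

E[1.5W - 5] = 1.5·0.8 − 5 = -3.8
Var(1.5W - 5) = (1.5)²·24.5 = 55.125
E[S²] = Var(S) + (E[S])² = 55.125 + (-3.8)² = 69.565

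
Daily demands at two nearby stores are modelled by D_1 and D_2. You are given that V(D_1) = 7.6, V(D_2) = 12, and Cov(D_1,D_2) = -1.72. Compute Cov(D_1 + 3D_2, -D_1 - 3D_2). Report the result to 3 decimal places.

-105.280

Cov(D_1 + 3D_2, -D_1 - 3D_2) = (1)(-1)V(D_1) + (3)(-3)V(D_2) + [(1)(-3) + (3)(-1)]Cov(D_1,D_2)
= -1·7.6 + -9·12 + -6·-1.72 = -105.28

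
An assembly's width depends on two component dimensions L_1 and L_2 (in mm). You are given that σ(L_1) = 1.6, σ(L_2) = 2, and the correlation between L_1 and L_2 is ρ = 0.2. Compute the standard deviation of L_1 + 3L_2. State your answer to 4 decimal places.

6.5115

Var(L_1) = (1.6)² = 2.56;  Var(L_2) = (2)² = 4
cov(L_1,L_2) = ρ·σ(L_1)·σ(L_2) = 0.2·1.6·2 = 0.64
Var(L_1 + 3L_2) = (1)²·Var(L_1) + (3)²·Var(L_2) + 2·(1)·(3)·cov(L_1,L_2)
= 1·2.56 + 9·4 + 6·0.64 = 42.4
σ(L_1 + 3L_2) = √42.4 ≈ 6.5115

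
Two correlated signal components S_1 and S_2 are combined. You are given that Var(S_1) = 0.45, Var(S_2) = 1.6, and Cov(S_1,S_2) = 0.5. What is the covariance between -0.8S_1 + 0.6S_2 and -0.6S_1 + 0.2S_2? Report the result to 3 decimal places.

0.148

Cov(-0.8S_1 + 0.6S_2, -0.6S_1 + 0.2S_2) = (-0.8)(-0.6)Var(S_1) + (0.6)(0.2)Var(S_2) + [(-0.8)(0.2) + (0.6)(-0.6)]Cov(S_1,S_2)
= 0.48·0.45 + 0.12·1.6 + -0.52·0.5 = 0.148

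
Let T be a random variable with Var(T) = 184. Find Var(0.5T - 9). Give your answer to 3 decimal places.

46.000

Var(0.5T - 9) = (0.5)²·Var(T) = 0.25·184 = 46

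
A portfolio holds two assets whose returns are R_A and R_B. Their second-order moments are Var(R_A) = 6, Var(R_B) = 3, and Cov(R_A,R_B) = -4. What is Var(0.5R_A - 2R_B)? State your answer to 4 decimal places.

21.5000

Var(0.5R_A - 2R_B) = (0.5)²·Var(R_A) + (-2)²·Var(R_B) + 2·(0.5)·(-2)·Cov(R_A,R_B)
= 0.25·6 + 4·3 + -2·-4 = 21.5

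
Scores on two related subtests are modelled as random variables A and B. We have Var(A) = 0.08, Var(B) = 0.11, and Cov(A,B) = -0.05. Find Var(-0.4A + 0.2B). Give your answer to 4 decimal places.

0.0252

Var(-0.4A + 0.2B) = (-0.4)²·Var(A) + (0.2)²·Var(B) + 2·(-0.4)·(0.2)·Cov(A,B)
= 0.16·0.08 + 0.04·0.11 + -0.16·-0.05 = 0.0252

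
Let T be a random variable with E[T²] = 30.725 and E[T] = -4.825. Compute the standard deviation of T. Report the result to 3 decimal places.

Var(T) = 30.725 − (-4.825)² = 7.444375
σ(T) = √7.444375 ≈ 2.728

2.728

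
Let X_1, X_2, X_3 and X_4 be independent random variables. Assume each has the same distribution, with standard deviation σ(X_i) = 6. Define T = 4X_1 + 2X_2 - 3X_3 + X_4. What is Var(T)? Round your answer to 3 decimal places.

Var(X_i) = (6)² = 36
By independence, Var(T) = (4)²Var(X_1) + (2)²Var(X_2) + (-3)²Var(X_3) + (1)²Var(X_4)
= (4)²·36 + (2)²·36 + (-3)²·36 + (1)²·36 = 1080

1080.000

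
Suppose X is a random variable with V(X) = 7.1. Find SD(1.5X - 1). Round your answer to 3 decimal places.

3.997

V(1.5X - 1) = (1.5)²·7.1 = 15.975
SD(1.5X - 1) = √15.975 ≈ 3.997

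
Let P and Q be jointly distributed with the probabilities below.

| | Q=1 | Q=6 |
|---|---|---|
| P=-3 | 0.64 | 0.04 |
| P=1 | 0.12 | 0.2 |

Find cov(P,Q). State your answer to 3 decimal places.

E[P] = -1.72,  E[Q] = 2.2
E[PQ] = -1.32
cov(P,Q) = E[PQ] − E[P]E[Q] = -1.32 − (-1.72)(2.2) = 2.464

2.464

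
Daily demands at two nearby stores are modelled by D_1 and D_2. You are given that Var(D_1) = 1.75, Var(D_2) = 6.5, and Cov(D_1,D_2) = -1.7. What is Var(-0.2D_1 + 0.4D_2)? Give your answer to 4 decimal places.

Var(-0.2D_1 + 0.4D_2) = (-0.2)²·Var(D_1) + (0.4)²·Var(D_2) + 2·(-0.2)·(0.4)·Cov(D_1,D_2)
= 0.04·1.75 + 0.16·6.5 + -0.16·-1.7 = 1.382

1.3820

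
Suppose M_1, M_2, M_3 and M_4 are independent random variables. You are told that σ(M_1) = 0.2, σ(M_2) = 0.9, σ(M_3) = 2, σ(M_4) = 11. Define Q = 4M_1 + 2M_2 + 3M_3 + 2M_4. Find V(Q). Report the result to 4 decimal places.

V(M_1) = 0.04, V(M_2) = 0.81, V(M_3) = 4, V(M_4) = 121
By independence, V(Q) = (4)²V(M_1) + (2)²V(M_2) + (3)²V(M_3) + (2)²V(M_4)
= (4)²·0.04 + (2)²·0.81 + (3)²·4 + (2)²·121 = 523.88

523.8800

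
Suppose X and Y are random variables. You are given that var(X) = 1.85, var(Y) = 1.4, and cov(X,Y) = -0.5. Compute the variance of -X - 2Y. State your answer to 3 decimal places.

5.450

var(-X - 2Y) = (-1)²·var(X) + (-2)²·var(Y) + 2·(-1)·(-2)·cov(X,Y)
= 1·1.85 + 4·1.4 + 4·-0.5 = 5.45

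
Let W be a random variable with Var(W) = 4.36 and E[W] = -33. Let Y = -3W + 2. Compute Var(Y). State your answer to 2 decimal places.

39.24

Var(-3W + 2) = (-3)²·Var(W) = 9·4.36 = 39.24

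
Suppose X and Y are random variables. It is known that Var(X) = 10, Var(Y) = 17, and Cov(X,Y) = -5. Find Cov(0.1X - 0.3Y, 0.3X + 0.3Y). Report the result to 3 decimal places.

Cov(0.1X - 0.3Y, 0.3X + 0.3Y) = (0.1)(0.3)Var(X) + (-0.3)(0.3)Var(Y) + [(0.1)(0.3) + (-0.3)(0.3)]Cov(X,Y)
= 0.03·10 + -0.09·17 + -0.06·-5 = -0.93

-0.930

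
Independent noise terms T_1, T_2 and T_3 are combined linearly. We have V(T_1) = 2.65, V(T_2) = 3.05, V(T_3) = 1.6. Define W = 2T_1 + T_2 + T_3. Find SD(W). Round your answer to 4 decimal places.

3.9051

By independence, V(W) = (2)²V(T_1) + (1)²V(T_2) + (1)²V(T_3)
= (2)²·2.65 + (1)²·3.05 + (1)²·1.6 = 15.25
SD(W) = √15.25 ≈ 3.9051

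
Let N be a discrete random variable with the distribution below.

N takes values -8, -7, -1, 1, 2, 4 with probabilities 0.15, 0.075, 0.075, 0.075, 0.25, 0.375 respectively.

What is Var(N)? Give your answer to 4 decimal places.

E[N] = (-8)(0.15) + (-7)(0.075) + (-1)(0.075) + (1)(0.075) + (2)(0.25) + (4)(0.375) = 0.275
E[N²] = (-8)²(0.15) + (-7)²(0.075) + (-1)²(0.075) + (1)²(0.075) + (2)²(0.25) + (4)²(0.375) = 20.425
Var(N) = E[N²] − (E[N])² = 20.425 − (0.275)² = 20.349375

20.3494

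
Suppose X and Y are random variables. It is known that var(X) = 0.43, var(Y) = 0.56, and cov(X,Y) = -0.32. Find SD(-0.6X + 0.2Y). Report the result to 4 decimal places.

0.5040

var(-0.6X + 0.2Y) = (-0.6)²·var(X) + (0.2)²·var(Y) + 2·(-0.6)·(0.2)·cov(X,Y)
= 0.36·0.43 + 0.04·0.56 + -0.24·-0.32 = 0.254
SD(-0.6X + 0.2Y) = √0.254 ≈ 0.5040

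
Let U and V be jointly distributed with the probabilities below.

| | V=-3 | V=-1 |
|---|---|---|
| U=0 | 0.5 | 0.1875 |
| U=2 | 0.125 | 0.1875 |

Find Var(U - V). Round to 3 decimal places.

1.234

E[U] = 0.625,  E[V] = -2.25,  E[UV] = -1.125
Var(U) = 1.25 − (0.625)² = 0.859375;  Var(V) = 6 − (-2.25)² = 0.9375
Cov(U,V) = -1.125 − (0.625)(-2.25) = 0.28125
Var(U - V) = (1)²·0.859375 + (-1)²·0.9375 + 2·(1)·(-1)·0.28125 = 1.234375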